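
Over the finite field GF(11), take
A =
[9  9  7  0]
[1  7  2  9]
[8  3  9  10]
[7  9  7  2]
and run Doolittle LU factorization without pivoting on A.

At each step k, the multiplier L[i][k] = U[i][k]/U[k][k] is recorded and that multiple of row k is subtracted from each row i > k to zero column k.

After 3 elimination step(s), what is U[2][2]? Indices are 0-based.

[col 0] pivot 9
  R1 -= 5*R0 → (0, 6, 0, 9)  (L[1][0] := 5)
  R2 -= 7*R0 → (0, 6, 4, 10)  (L[2][0] := 7)
  R3 -= 2*R0 → (0, 2, 4, 2)  (L[3][0] := 2)
[col 1] pivot 6
  R2 -= 1*R1 → (0, 0, 4, 1)  (L[2][1] := 1)
  R3 -= 4*R1 → (0, 0, 4, 10)  (L[3][1] := 4)
[col 2] pivot 4
  R3 -= 1*R2 → (0, 0, 0, 9)  (L[3][2] := 1)

U[2][2] = 4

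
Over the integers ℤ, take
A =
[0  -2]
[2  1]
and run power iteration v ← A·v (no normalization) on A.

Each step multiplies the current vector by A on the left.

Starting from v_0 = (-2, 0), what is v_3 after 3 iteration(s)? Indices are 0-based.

v_0 = (-2, 0).
v_1 = A·v_0 = (0, -4).
v_2 = A·v_1 = (8, -4).
v_3 = A·v_2 = (8, 12).

v_3 = (8, 12)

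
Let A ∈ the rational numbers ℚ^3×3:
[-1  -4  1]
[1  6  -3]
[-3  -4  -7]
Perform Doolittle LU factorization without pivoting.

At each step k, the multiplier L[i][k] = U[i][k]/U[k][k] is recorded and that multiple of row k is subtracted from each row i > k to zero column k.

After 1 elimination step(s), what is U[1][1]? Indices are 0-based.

U[1][1] = 2

[col 0] pivot -1
  R1 -= -1*R0 → (0, 2, -2)  (L[1][0] := -1)
  R2 -= 3*R0 → (0, 8, -10)  (L[2][0] := 3)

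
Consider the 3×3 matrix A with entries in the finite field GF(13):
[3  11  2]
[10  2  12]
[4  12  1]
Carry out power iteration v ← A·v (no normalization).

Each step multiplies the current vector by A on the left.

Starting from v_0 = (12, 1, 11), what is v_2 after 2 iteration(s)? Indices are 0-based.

v_2 = (10, 9, 2)

v_0 = (12, 1, 11).
v_1 = A·v_0 = (4, 7, 6).
v_2 = A·v_1 = (10, 9, 2).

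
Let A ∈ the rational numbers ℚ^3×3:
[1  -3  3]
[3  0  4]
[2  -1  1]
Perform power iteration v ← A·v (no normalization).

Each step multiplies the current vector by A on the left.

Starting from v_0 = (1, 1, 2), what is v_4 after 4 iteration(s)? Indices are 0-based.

v_0 = (1, 1, 2).
v_1 = A·v_0 = (4, 11, 3).
v_2 = A·v_1 = (-20, 24, 0).
v_3 = A·v_2 = (-92, -60, -64).
v_4 = A·v_3 = (-104, -532, -188).

v_4 = (-104, -532, -188)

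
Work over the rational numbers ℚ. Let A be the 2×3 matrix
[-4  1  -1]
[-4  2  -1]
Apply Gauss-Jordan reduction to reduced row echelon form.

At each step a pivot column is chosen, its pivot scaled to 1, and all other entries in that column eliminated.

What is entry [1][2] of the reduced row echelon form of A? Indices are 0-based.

[1] R0 /= -4  ⇒  (1, -1/4, 1/4)
     R1 -= -4·R0  ⇒  (0, 1, 0)
[2] R1 /= 1  ⇒  (0, 1, 0)
     R0 -= -1/4·R1  ⇒  (1, 0, 1/4)

M[1][2] = 0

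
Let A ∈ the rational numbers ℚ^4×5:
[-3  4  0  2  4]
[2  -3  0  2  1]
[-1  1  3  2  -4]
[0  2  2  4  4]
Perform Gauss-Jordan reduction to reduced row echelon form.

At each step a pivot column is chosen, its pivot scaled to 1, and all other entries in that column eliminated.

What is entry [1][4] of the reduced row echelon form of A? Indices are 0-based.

pivot(0,0)=-3: scale R0 → (1, -4/3, 0, -2/3, -4/3)
  clear (1,0): R1 −= (2)R0 → (0, -1/3, 0, 10/3, 11/3)
  clear (2,0): R2 −= (-1)R0 → (0, -1/3, 3, 4/3, -16/3)
pivot(1,1)=-1/3: scale R1 → (0, 1, 0, -10, -11)
  clear (0,1): R0 −= (-4/3)R1 → (1, 0, 0, -14, -16)
  clear (2,1): R2 −= (-1/3)R1 → (0, 0, 3, -2, -9)
  clear (3,1): R3 −= (2)R1 → (0, 0, 2, 24, 26)
pivot(2,2)=3: scale R2 → (0, 0, 1, -2/3, -3)
  clear (3,2): R3 −= (2)R2 → (0, 0, 0, 76/3, 32)
pivot(3,3)=76/3: scale R3 → (0, 0, 0, 1, 24/19)
  clear (0,3): R0 −= (-14)R3 → (1, 0, 0, 0, 32/19)
  clear (1,3): R1 −= (-10)R3 → (0, 1, 0, 0, 31/19)
  clear (2,3): R2 −= (-2/3)R3 → (0, 0, 1, 0, -41/19)

M[1][4] = 31/19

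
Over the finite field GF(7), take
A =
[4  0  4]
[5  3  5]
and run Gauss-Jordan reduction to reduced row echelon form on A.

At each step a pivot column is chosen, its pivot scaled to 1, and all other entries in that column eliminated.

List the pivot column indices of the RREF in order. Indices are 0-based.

pivot columns: 0, 1

pivot(0,0)=4: scale R0 → (1, 0, 1)
  clear (1,0): R1 −= (5)R0 → (0, 3, 0)
pivot(1,1)=3: scale R1 → (0, 1, 0)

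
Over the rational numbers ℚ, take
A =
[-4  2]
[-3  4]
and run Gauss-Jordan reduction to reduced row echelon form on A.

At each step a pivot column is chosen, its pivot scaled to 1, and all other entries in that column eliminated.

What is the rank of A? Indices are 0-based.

rank = 2

[1] R0 /= -4  ⇒  (1, -1/2)
     R1 -= -3·R0  ⇒  (0, 5/2)
[2] R1 /= 5/2  ⇒  (0, 1)
     R0 -= -1/2·R1  ⇒  (1, 0)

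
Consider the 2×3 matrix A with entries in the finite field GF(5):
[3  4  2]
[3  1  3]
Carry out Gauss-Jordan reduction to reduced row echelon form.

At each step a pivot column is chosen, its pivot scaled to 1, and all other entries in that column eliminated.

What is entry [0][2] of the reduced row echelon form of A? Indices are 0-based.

step 1: normalize row 0 (÷3) = (1, 3, 4)
  row 1: subtract 3×row0 = (0, 2, 1)
step 2: normalize row 1 (÷2) = (0, 1, 3)
  row 0: subtract 3×row1 = (1, 0, 0)

M[0][2] = 0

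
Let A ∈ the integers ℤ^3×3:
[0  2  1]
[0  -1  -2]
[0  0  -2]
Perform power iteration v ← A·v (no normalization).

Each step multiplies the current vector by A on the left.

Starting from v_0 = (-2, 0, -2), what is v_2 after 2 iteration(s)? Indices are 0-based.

v_0 = (-2, 0, -2).
v_1 = A·v_0 = (-2, 4, 4).
v_2 = A·v_1 = (12, -12, -8).

v_2 = (12, -12, -8)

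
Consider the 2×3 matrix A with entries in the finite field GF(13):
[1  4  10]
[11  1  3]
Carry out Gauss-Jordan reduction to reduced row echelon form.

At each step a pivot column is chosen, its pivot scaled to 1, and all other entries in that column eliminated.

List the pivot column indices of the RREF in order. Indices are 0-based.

step 1: normalize row 0 (÷1) = (1, 4, 10)
  row 1: subtract 11×row0 = (0, 9, 10)
step 2: normalize row 1 (÷9) = (0, 1, 4)
  row 0: subtract 4×row1 = (1, 0, 7)

pivot columns: 0, 1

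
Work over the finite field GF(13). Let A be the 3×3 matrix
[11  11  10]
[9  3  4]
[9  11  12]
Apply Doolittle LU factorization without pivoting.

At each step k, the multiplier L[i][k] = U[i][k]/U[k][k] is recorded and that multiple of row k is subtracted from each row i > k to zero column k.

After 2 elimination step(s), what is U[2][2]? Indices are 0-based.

k=0: U[0][0]=11
  eliminate (1,0): mult=2, new row 1: (0, 7, 10); set L[1][0]=2
  eliminate (2,0): mult=2, new row 2: (0, 2, 5); set L[2][0]=2
k=1: U[1][1]=7
  eliminate (2,1): mult=4, new row 2: (0, 0, 4); set L[2][1]=4

U[2][2] = 4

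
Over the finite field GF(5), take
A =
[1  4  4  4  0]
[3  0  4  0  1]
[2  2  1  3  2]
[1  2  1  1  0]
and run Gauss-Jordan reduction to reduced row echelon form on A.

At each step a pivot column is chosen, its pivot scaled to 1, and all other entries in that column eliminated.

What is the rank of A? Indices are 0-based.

rank = 4

[1] R0 /= 1  ⇒  (1, 4, 4, 4, 0)
     R1 -= 3·R0  ⇒  (0, 3, 2, 3, 1)
     R2 -= 2·R0  ⇒  (0, 4, 3, 0, 2)
     R3 -= 1·R0  ⇒  (0, 3, 2, 2, 0)
[2] R1 /= 3  ⇒  (0, 1, 4, 1, 2)
     R0 -= 4·R1  ⇒  (1, 0, 3, 0, 2)
     R2 -= 4·R1  ⇒  (0, 0, 2, 1, 4)
     R3 -= 3·R1  ⇒  (0, 0, 0, 4, 4)
[3] R2 /= 2  ⇒  (0, 0, 1, 3, 2)
     R0 -= 3·R2  ⇒  (1, 0, 0, 1, 1)
     R1 -= 4·R2  ⇒  (0, 1, 0, 4, 4)
[4] R3 /= 4  ⇒  (0, 0, 0, 1, 1)
     R0 -= 1·R3  ⇒  (1, 0, 0, 0, 0)
     R1 -= 4·R3  ⇒  (0, 1, 0, 0, 0)
     R2 -= 3·R3  ⇒  (0, 0, 1, 0, 4)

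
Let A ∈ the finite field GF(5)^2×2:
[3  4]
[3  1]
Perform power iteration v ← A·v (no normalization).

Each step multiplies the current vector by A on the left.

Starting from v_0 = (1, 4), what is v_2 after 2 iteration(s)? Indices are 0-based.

v_0 = (1, 4).
v_1 = A·v_0 = (4, 2).
v_2 = A·v_1 = (0, 4).

v_2 = (0, 4)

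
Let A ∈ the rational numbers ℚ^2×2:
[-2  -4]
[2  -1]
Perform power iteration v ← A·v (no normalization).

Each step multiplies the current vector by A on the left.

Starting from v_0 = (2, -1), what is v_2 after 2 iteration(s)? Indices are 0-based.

v_0 = (2, -1).
v_1 = A·v_0 = (0, 5).
v_2 = A·v_1 = (-20, -5).

v_2 = (-20, -5)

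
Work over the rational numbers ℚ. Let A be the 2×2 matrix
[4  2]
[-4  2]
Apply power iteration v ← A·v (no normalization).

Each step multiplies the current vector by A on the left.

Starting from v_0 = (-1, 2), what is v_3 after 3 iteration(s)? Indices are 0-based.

v_3 = (96, -32)

v_0 = (-1, 2).
v_1 = A·v_0 = (0, 8).
v_2 = A·v_1 = (16, 16).
v_3 = A·v_2 = (96, -32).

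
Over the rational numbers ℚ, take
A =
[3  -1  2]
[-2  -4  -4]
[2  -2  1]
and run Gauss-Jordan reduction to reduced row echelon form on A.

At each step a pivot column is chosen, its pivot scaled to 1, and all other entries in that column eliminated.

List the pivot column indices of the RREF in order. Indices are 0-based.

[1] R0 /= 3  ⇒  (1, -1/3, 2/3)
     R1 -= -2·R0  ⇒  (0, -14/3, -8/3)
     R2 -= 2·R0  ⇒  (0, -4/3, -1/3)
[2] R1 /= -14/3  ⇒  (0, 1, 4/7)
     R0 -= -1/3·R1  ⇒  (1, 0, 6/7)
     R2 -= -4/3·R1  ⇒  (0, 0, 3/7)
[3] R2 /= 3/7  ⇒  (0, 0, 1)
     R0 -= 6/7·R2  ⇒  (1, 0, 0)
     R1 -= 4/7·R2  ⇒  (0, 1, 0)

pivot columns: 0, 1, 2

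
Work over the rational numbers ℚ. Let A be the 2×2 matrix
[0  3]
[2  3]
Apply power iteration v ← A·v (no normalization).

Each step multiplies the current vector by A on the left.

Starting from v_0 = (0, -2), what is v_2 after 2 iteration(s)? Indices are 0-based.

v_2 = (-18, -30)

v_0 = (0, -2).
v_1 = A·v_0 = (-6, -6).
v_2 = A·v_1 = (-18, -30).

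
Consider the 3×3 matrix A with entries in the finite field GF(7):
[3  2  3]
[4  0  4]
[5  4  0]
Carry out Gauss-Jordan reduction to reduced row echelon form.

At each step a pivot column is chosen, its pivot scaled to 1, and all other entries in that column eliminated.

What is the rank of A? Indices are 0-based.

step 1: normalize row 0 (÷3) = (1, 3, 1)
  row 1: subtract 4×row0 = (0, 2, 0)
  row 2: subtract 5×row0 = (0, 3, 2)
step 2: normalize row 1 (÷2) = (0, 1, 0)
  row 0: subtract 3×row1 = (1, 0, 1)
  row 2: subtract 3×row1 = (0, 0, 2)
step 3: normalize row 2 (÷2) = (0, 0, 1)
  row 0: subtract 1×row2 = (1, 0, 0)

rank = 3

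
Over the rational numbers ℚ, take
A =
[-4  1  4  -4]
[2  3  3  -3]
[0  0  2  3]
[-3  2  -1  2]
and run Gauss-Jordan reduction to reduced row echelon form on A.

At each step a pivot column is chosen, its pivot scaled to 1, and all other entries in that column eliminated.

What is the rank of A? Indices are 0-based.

rank = 4

step 1: normalize row 0 (÷-4) = (1, -1/4, -1, 1)
  row 1: subtract 2×row0 = (0, 7/2, 5, -5)
  row 3: subtract -3×row0 = (0, 5/4, -4, 5)
step 2: normalize row 1 (÷7/2) = (0, 1, 10/7, -10/7)
  row 0: subtract -1/4×row1 = (1, 0, -9/14, 9/14)
  row 3: subtract 5/4×row1 = (0, 0, -81/14, 95/14)
step 3: normalize row 2 (÷2) = (0, 0, 1, 3/2)
  row 0: subtract -9/14×row2 = (1, 0, 0, 45/28)
  row 1: subtract 10/7×row2 = (0, 1, 0, -25/7)
  row 3: subtract -81/14×row2 = (0, 0, 0, 433/28)
step 4: normalize row 3 (÷433/28) = (0, 0, 0, 1)
  row 0: subtract 45/28×row3 = (1, 0, 0, 0)
  row 1: subtract -25/7×row3 = (0, 1, 0, 0)
  row 2: subtract 3/2×row3 = (0, 0, 1, 0)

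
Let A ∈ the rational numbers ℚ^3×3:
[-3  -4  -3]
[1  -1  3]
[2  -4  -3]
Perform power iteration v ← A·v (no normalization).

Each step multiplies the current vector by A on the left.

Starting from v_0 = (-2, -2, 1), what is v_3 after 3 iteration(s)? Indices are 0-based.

v_0 = (-2, -2, 1).
v_1 = A·v_0 = (11, 3, 1).
v_2 = A·v_1 = (-48, 11, 7).
v_3 = A·v_2 = (79, -38, -161).

v_3 = (79, -38, -161)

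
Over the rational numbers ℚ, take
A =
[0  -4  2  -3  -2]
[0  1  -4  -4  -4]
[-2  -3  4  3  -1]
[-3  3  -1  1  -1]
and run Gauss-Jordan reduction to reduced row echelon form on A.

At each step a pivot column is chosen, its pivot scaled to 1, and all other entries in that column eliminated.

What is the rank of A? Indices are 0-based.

[1] R0 <-> R2
[1] R0 /= -2  ⇒  (1, 3/2, -2, -3/2, 1/2)
     R3 -= -3·R0  ⇒  (0, 15/2, -7, -7/2, 1/2)
[2] R1 /= 1  ⇒  (0, 1, -4, -4, -4)
     R0 -= 3/2·R1  ⇒  (1, 0, 4, 9/2, 13/2)
     R2 -= -4·R1  ⇒  (0, 0, -14, -19, -18)
     R3 -= 15/2·R1  ⇒  (0, 0, 23, 53/2, 61/2)
[3] R2 /= -14  ⇒  (0, 0, 1, 19/14, 9/7)
     R0 -= 4·R2  ⇒  (1, 0, 0, -13/14, 19/14)
     R1 -= -4·R2  ⇒  (0, 1, 0, 10/7, 8/7)
     R3 -= 23·R2  ⇒  (0, 0, 0, -33/7, 13/14)
[4] R3 /= -33/7  ⇒  (0, 0, 0, 1, -13/66)
     R0 -= -13/14·R3  ⇒  (1, 0, 0, 0, 155/132)
     R1 -= 10/7·R3  ⇒  (0, 1, 0, 0, 47/33)
     R2 -= 19/14·R3  ⇒  (0, 0, 1, 0, 205/132)

rank = 4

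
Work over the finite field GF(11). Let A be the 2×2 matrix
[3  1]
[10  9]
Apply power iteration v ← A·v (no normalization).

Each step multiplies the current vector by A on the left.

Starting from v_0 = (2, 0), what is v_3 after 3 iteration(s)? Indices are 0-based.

v_0 = (2, 0).
v_1 = A·v_0 = (6, 9).
v_2 = A·v_1 = (5, 9).
v_3 = A·v_2 = (2, 10).

v_3 = (2, 10)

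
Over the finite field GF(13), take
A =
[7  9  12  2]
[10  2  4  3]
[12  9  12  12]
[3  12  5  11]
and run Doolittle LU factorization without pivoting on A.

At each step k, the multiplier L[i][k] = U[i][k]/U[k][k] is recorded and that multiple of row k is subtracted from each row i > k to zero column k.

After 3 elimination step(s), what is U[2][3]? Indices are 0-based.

U[2][3] = 9

Step 1: pivot at (0,0) is 7.
  row1 ← row1 − (7)·row0  ⇒  L[1][0]=7, U row1=(0, 4, 11, 2)
  row2 ← row2 − (11)·row0  ⇒  L[2][0]=11, U row2=(0, 1, 10, 3)
  row3 ← row3 − (6)·row0  ⇒  L[3][0]=6, U row3=(0, 10, 11, 12)
Step 2: pivot at (1,1) is 4.
  row2 ← row2 − (10)·row1  ⇒  L[2][1]=10, U row2=(0, 0, 4, 9)
  row3 ← row3 − (9)·row1  ⇒  L[3][1]=9, U row3=(0, 0, 3, 7)
Step 3: pivot at (2,2) is 4.
  row3 ← row3 − (4)·row2  ⇒  L[3][2]=4, U row3=(0, 0, 0, 10)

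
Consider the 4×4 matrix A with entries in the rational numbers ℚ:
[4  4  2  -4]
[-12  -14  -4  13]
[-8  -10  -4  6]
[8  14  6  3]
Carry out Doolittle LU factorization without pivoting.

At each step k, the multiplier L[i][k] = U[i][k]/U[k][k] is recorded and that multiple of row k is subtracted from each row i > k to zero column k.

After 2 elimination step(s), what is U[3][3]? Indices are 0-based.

k=0: U[0][0]=4
  eliminate (1,0): mult=-3, new row 1: (0, -2, 2, 1); set L[1][0]=-3
  eliminate (2,0): mult=-2, new row 2: (0, -2, 0, -2); set L[2][0]=-2
  eliminate (3,0): mult=2, new row 3: (0, 6, 2, 11); set L[3][0]=2
k=1: U[1][1]=-2
  eliminate (2,1): mult=1, new row 2: (0, 0, -2, -3); set L[2][1]=1
  eliminate (3,1): mult=-3, new row 3: (0, 0, 8, 14); set L[3][1]=-3

U[3][3] = 14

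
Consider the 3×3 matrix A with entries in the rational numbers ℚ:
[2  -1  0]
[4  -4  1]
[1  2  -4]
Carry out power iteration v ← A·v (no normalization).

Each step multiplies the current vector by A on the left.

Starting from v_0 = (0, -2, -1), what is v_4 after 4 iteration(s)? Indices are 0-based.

v_0 = (0, -2, -1).
v_1 = A·v_0 = (2, 7, 0).
v_2 = A·v_1 = (-3, -20, 16).
v_3 = A·v_2 = (14, 84, -107).
v_4 = A·v_3 = (-56, -387, 610).

v_4 = (-56, -387, 610)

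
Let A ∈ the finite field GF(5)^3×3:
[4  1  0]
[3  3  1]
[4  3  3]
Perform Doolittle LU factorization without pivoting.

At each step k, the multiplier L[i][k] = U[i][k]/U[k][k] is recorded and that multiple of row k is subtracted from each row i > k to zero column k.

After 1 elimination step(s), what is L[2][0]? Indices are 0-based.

L[2][0] = 1

Step 1: pivot at (0,0) is 4.
  row1 ← row1 − (2)·row0  ⇒  L[1][0]=2, U row1=(0, 1, 1)
  row2 ← row2 − (1)·row0  ⇒  L[2][0]=1, U row2=(0, 2, 3)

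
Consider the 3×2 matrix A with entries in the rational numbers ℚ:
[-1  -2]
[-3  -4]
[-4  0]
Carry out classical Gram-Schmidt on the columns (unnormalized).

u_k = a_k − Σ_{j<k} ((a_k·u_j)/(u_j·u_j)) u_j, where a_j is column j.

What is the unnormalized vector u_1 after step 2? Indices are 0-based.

Step 1: u_0 = a_0 = (-1, -3, -4).
Step 2: u_1 = a_1 − (7/13)·u_0 = (-19/13, -31/13, 28/13).

u_1 = (-19/13, -31/13, 28/13)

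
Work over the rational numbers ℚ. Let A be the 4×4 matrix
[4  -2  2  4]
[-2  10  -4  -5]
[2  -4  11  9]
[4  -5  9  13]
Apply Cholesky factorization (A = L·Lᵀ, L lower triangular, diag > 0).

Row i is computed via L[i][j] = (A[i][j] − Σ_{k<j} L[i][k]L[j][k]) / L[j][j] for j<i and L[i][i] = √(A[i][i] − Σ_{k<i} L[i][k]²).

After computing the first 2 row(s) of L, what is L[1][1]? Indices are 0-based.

Step 1: L[0][0] = √(4) = 2.
  L[1][0] = (-2) / L[0][0] = -1.
Step 2: L[1][1] = √(9) = 3.

L[1][1] = 3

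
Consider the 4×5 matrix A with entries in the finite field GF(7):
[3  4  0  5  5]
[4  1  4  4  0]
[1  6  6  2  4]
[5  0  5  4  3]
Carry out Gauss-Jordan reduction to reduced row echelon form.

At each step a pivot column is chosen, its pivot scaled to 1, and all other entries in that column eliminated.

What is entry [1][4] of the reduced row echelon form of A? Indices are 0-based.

[1] R0 /= 3  ⇒  (1, 6, 0, 4, 4)
     R1 -= 4·R0  ⇒  (0, 5, 4, 2, 5)
     R2 -= 1·R0  ⇒  (0, 0, 6, 5, 0)
     R3 -= 5·R0  ⇒  (0, 5, 5, 5, 4)
[2] R1 /= 5  ⇒  (0, 1, 5, 6, 1)
     R0 -= 6·R1  ⇒  (1, 0, 5, 3, 5)
     R3 -= 5·R1  ⇒  (0, 0, 1, 3, 6)
[3] R2 /= 6  ⇒  (0, 0, 1, 2, 0)
     R0 -= 5·R2  ⇒  (1, 0, 0, 0, 5)
     R1 -= 5·R2  ⇒  (0, 1, 0, 3, 1)
     R3 -= 1·R2  ⇒  (0, 0, 0, 1, 6)
[4] R3 /= 1  ⇒  (0, 0, 0, 1, 6)
     R1 -= 3·R3  ⇒  (0, 1, 0, 0, 4)
     R2 -= 2·R3  ⇒  (0, 0, 1, 0, 2)

M[1][4] = 4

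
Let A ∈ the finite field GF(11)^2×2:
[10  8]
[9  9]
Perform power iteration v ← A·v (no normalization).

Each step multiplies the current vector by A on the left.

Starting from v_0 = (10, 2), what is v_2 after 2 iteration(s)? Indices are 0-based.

v_0 = (10, 2).
v_1 = A·v_0 = (6, 9).
v_2 = A·v_1 = (0, 3).

v_2 = (0, 3)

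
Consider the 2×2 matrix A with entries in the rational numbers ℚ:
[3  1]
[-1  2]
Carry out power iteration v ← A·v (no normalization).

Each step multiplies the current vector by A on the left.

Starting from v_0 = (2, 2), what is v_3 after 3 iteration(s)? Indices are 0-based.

v_0 = (2, 2).
v_1 = A·v_0 = (8, 2).
v_2 = A·v_1 = (26, -4).
v_3 = A·v_2 = (74, -34).

v_3 = (74, -34)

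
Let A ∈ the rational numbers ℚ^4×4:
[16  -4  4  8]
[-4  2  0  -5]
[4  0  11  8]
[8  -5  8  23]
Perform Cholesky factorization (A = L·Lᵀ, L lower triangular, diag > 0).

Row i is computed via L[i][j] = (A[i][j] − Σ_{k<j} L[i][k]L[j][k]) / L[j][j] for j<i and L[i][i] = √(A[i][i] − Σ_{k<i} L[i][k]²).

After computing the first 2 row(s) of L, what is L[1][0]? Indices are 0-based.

L[1][0] = -1

Step 1: L[0][0] = √(16) = 4.
  L[1][0] = (-4) / L[0][0] = -1.
Step 2: L[1][1] = √(1) = 1.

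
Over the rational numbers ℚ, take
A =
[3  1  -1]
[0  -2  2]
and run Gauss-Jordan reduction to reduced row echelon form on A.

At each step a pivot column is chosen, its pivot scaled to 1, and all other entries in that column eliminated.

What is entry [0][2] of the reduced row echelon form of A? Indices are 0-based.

M[0][2] = 0

step 1: normalize row 0 (÷3) = (1, 1/3, -1/3)
step 2: normalize row 1 (÷-2) = (0, 1, -1)
  row 0: subtract 1/3×row1 = (1, 0, 0)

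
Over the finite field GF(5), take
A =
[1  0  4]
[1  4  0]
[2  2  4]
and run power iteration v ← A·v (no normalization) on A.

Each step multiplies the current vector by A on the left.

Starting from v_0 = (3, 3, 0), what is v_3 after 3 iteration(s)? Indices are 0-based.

v_0 = (3, 3, 0).
v_1 = A·v_0 = (3, 0, 2).
v_2 = A·v_1 = (1, 3, 4).
v_3 = A·v_2 = (2, 3, 4).

v_3 = (2, 3, 4)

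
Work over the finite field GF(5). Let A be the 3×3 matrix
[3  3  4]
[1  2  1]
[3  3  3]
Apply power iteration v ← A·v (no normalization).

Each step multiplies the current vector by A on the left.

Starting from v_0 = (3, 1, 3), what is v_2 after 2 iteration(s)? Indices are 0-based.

v_2 = (0, 1, 4)

v_0 = (3, 1, 3).
v_1 = A·v_0 = (4, 3, 1).
v_2 = A·v_1 = (0, 1, 4).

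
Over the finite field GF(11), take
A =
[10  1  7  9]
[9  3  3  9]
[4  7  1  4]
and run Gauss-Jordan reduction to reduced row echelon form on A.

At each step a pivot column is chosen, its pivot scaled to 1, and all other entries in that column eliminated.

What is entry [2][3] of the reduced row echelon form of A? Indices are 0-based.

step 1: normalize row 0 (÷10) = (1, 10, 4, 2)
  row 1: subtract 9×row0 = (0, 1, 0, 2)
  row 2: subtract 4×row0 = (0, 0, 7, 7)
step 2: normalize row 1 (÷1) = (0, 1, 0, 2)
  row 0: subtract 10×row1 = (1, 0, 4, 4)
step 3: normalize row 2 (÷7) = (0, 0, 1, 1)
  row 0: subtract 4×row2 = (1, 0, 0, 0)

M[2][3] = 1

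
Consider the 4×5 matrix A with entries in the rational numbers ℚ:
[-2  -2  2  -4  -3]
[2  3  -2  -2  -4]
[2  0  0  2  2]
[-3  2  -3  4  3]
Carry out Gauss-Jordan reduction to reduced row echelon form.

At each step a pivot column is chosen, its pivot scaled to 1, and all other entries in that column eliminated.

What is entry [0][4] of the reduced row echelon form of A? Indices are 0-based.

M[0][4] = -1/4

pivot(0,0)=-2: scale R0 → (1, 1, -1, 2, 3/2)
  clear (1,0): R1 −= (2)R0 → (0, 1, 0, -6, -7)
  clear (2,0): R2 −= (2)R0 → (0, -2, 2, -2, -1)
  clear (3,0): R3 −= (-3)R0 → (0, 5, -6, 10, 15/2)
pivot(1,1)=1: scale R1 → (0, 1, 0, -6, -7)
  clear (0,1): R0 −= (1)R1 → (1, 0, -1, 8, 17/2)
  clear (2,1): R2 −= (-2)R1 → (0, 0, 2, -14, -15)
  clear (3,1): R3 −= (5)R1 → (0, 0, -6, 40, 85/2)
pivot(2,2)=2: scale R2 → (0, 0, 1, -7, -15/2)
  clear (0,2): R0 −= (-1)R2 → (1, 0, 0, 1, 1)
  clear (3,2): R3 −= (-6)R2 → (0, 0, 0, -2, -5/2)
pivot(3,3)=-2: scale R3 → (0, 0, 0, 1, 5/4)
  clear (0,3): R0 −= (1)R3 → (1, 0, 0, 0, -1/4)
  clear (1,3): R1 −= (-6)R3 → (0, 1, 0, 0, 1/2)
  clear (2,3): R2 −= (-7)R3 → (0, 0, 1, 0, 5/4)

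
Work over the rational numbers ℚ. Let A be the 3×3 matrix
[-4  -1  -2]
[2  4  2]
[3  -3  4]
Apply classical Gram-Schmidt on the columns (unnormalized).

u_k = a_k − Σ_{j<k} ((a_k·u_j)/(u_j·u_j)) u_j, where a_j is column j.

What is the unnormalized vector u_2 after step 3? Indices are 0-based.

u_2 = (180/149, 150/149, 140/149)

Step 1: u_0 = a_0 = (-4, 2, 3).
Step 2: u_1 = a_1 − (3/29)·u_0 = (-17/29, 110/29, -96/29).
Step 3: u_2 = a_2 − (24/29)·u_0 − (-26/149)·u_1 = (180/149, 150/149, 140/149).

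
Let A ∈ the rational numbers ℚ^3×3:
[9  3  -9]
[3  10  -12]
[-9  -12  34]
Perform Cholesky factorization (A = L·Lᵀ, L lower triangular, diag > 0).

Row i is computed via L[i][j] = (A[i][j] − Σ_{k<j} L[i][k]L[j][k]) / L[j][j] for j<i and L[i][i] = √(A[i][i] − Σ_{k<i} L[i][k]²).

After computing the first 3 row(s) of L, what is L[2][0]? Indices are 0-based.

L[2][0] = -3

Step 1: L[0][0] = √(9) = 3.
  L[1][0] = (3) / L[0][0] = 1.
Step 2: L[1][1] = √(9) = 3.
  L[2][0] = (-9) / L[0][0] = -3.
  L[2][1] = (-9) / L[1][1] = -3.
Step 3: L[2][2] = √(16) = 4.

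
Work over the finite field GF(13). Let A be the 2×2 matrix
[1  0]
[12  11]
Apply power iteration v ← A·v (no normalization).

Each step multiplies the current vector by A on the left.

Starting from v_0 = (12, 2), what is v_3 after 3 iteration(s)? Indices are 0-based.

v_0 = (12, 2).
v_1 = A·v_0 = (12, 10).
v_2 = A·v_1 = (12, 7).
v_3 = A·v_2 = (12, 0).

v_3 = (12, 0)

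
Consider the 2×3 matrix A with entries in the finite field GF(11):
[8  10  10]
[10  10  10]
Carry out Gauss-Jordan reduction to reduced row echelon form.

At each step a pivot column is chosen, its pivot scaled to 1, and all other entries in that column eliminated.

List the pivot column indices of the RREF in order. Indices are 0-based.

step 1: normalize row 0 (÷8) = (1, 4, 4)
  row 1: subtract 10×row0 = (0, 3, 3)
step 2: normalize row 1 (÷3) = (0, 1, 1)
  row 0: subtract 4×row1 = (1, 0, 0)

pivot columns: 0, 1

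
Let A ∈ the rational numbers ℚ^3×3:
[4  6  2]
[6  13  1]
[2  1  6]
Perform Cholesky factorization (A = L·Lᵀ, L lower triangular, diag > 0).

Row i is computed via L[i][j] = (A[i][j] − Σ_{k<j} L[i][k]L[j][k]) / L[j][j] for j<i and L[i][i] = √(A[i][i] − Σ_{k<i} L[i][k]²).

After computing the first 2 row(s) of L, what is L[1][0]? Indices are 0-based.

Step 1: L[0][0] = √(4) = 2.
  L[1][0] = (6) / L[0][0] = 3.
Step 2: L[1][1] = √(4) = 2.

L[1][0] = 3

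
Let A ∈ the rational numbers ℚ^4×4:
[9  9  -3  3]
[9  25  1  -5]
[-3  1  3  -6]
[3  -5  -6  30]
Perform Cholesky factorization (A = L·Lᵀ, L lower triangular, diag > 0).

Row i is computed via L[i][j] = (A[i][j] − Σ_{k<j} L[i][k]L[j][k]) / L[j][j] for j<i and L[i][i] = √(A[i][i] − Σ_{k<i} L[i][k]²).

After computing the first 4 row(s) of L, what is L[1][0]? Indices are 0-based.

L[1][0] = 3

Step 1: L[0][0] = √(9) = 3.
  L[1][0] = (9) / L[0][0] = 3.
Step 2: L[1][1] = √(16) = 4.
  L[2][0] = (-3) / L[0][0] = -1.
  L[2][1] = (4) / L[1][1] = 1.
Step 3: L[2][2] = √(1) = 1.
  L[3][0] = (3) / L[0][0] = 1.
  L[3][1] = (-8) / L[1][1] = -2.
  L[3][2] = (-3) / L[2][2] = -3.
Step 4: L[3][3] = √(16) = 4.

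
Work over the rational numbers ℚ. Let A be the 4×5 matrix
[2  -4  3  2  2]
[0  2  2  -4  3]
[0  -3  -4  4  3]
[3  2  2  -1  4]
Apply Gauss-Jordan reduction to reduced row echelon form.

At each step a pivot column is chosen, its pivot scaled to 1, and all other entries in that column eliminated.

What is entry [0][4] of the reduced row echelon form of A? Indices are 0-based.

M[0][4] = 403/132

[1] R0 /= 2  ⇒  (1, -2, 3/2, 1, 1)
     R3 -= 3·R0  ⇒  (0, 8, -5/2, -4, 1)
[2] R1 /= 2  ⇒  (0, 1, 1, -2, 3/2)
     R0 -= -2·R1  ⇒  (1, 0, 7/2, -3, 4)
     R2 -= -3·R1  ⇒  (0, 0, -1, -2, 15/2)
     R3 -= 8·R1  ⇒  (0, 0, -21/2, 12, -11)
[3] R2 /= -1  ⇒  (0, 0, 1, 2, -15/2)
     R0 -= 7/2·R2  ⇒  (1, 0, 0, -10, 121/4)
     R1 -= 1·R2  ⇒  (0, 1, 0, -4, 9)
     R3 -= -21/2·R2  ⇒  (0, 0, 0, 33, -359/4)
[4] R3 /= 33  ⇒  (0, 0, 0, 1, -359/132)
     R0 -= -10·R3  ⇒  (1, 0, 0, 0, 403/132)
     R1 -= -4·R3  ⇒  (0, 1, 0, 0, -62/33)
     R2 -= 2·R3  ⇒  (0, 0, 1, 0, -68/33)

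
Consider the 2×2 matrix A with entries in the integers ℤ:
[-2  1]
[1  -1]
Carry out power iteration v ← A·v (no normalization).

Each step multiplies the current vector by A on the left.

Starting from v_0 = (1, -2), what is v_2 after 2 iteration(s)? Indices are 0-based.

v_0 = (1, -2).
v_1 = A·v_0 = (-4, 3).
v_2 = A·v_1 = (11, -7).

v_2 = (11, -7)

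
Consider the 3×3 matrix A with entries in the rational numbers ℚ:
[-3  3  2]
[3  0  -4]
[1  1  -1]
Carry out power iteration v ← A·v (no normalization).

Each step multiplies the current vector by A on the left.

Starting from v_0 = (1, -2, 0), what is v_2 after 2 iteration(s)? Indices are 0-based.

v_0 = (1, -2, 0).
v_1 = A·v_0 = (-9, 3, -1).
v_2 = A·v_1 = (34, -23, -5).

v_2 = (34, -23, -5)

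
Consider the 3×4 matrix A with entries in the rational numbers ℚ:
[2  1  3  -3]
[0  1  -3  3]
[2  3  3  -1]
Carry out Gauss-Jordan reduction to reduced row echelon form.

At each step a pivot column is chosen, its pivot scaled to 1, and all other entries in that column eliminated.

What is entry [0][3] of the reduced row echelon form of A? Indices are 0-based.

pivot(0,0)=2: scale R0 → (1, 1/2, 3/2, -3/2)
  clear (2,0): R2 −= (2)R0 → (0, 2, 0, 2)
pivot(1,1)=1: scale R1 → (0, 1, -3, 3)
  clear (0,1): R0 −= (1/2)R1 → (1, 0, 3, -3)
  clear (2,1): R2 −= (2)R1 → (0, 0, 6, -4)
pivot(2,2)=6: scale R2 → (0, 0, 1, -2/3)
  clear (0,2): R0 −= (3)R2 → (1, 0, 0, -1)
  clear (1,2): R1 −= (-3)R2 → (0, 1, 0, 1)

M[0][3] = -1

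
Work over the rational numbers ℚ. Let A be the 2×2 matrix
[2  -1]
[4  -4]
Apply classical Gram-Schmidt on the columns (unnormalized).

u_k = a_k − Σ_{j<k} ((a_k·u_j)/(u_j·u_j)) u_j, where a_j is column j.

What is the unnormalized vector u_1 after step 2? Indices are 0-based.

Step 1: u_0 = a_0 = (2, 4).
Step 2: u_1 = a_1 − (-9/10)·u_0 = (4/5, -2/5).

u_1 = (4/5, -2/5)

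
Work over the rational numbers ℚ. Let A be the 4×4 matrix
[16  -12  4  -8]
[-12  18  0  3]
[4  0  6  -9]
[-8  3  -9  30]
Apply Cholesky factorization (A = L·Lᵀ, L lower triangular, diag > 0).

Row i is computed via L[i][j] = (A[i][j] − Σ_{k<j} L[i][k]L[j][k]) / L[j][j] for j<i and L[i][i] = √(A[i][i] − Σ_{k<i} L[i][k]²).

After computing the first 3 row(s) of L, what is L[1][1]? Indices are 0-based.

Step 1: L[0][0] = √(16) = 4.
  L[1][0] = (-12) / L[0][0] = -3.
Step 2: L[1][1] = √(9) = 3.
  L[2][0] = (4) / L[0][0] = 1.
  L[2][1] = (3) / L[1][1] = 1.
Step 3: L[2][2] = √(4) = 2.

L[1][1] = 3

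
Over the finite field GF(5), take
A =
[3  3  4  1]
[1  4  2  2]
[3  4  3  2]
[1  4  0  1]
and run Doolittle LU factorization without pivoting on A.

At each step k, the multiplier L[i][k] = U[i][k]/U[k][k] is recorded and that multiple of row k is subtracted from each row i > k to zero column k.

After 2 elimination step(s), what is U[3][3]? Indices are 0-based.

k=0: U[0][0]=3
  eliminate (1,0): mult=2, new row 1: (0, 3, 4, 0); set L[1][0]=2
  eliminate (2,0): mult=1, new row 2: (0, 1, 4, 1); set L[2][0]=1
  eliminate (3,0): mult=2, new row 3: (0, 3, 2, 4); set L[3][0]=2
k=1: U[1][1]=3
  eliminate (2,1): mult=2, new row 2: (0, 0, 1, 1); set L[2][1]=2
  eliminate (3,1): mult=1, new row 3: (0, 0, 3, 4); set L[3][1]=1

U[3][3] = 4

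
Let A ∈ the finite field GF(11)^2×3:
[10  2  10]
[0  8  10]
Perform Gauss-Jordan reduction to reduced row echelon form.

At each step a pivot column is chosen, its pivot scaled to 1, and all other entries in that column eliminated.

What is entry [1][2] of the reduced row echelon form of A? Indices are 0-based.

step 1: normalize row 0 (÷10) = (1, 9, 1)
step 2: normalize row 1 (÷8) = (0, 1, 4)
  row 0: subtract 9×row1 = (1, 0, 9)

M[1][2] = 4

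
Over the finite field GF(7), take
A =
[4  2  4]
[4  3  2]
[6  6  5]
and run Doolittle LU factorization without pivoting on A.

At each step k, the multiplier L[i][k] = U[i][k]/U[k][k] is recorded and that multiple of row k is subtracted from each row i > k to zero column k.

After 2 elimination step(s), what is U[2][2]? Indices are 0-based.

U[2][2] = 5

[col 0] pivot 4
  R1 -= 1*R0 → (0, 1, 5)  (L[1][0] := 1)
  R2 -= 5*R0 → (0, 3, 6)  (L[2][0] := 5)
[col 1] pivot 1
  R2 -= 3*R1 → (0, 0, 5)  (L[2][1] := 3)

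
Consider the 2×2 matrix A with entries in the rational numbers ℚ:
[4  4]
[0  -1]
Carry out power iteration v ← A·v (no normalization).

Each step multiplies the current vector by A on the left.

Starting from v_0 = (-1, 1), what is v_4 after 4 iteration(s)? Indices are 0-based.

v_0 = (-1, 1).
v_1 = A·v_0 = (0, -1).
v_2 = A·v_1 = (-4, 1).
v_3 = A·v_2 = (-12, -1).
v_4 = A·v_3 = (-52, 1).

v_4 = (-52, 1)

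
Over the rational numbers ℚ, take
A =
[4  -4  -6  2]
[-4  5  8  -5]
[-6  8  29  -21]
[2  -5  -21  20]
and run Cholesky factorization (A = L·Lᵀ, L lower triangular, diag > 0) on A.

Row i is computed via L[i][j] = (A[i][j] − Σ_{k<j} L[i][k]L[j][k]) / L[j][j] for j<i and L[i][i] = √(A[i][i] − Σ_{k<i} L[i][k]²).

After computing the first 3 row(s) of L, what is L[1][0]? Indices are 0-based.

Step 1: L[0][0] = √(4) = 2.
  L[1][0] = (-4) / L[0][0] = -2.
Step 2: L[1][1] = √(1) = 1.
  L[2][0] = (-6) / L[0][0] = -3.
  L[2][1] = (2) / L[1][1] = 2.
Step 3: L[2][2] = √(16) = 4.

L[1][0] = -2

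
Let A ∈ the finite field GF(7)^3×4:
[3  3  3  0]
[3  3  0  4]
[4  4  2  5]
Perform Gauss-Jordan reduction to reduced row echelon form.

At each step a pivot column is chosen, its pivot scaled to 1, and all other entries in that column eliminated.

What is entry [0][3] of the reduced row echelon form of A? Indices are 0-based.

pivot(0,0)=3: scale R0 → (1, 1, 1, 0)
  clear (1,0): R1 −= (3)R0 → (0, 0, 4, 4)
  clear (2,0): R2 −= (4)R0 → (0, 0, 5, 5)
col 1: no nonzero at/below row 1; advance.
pivot(1,2)=4: scale R1 → (0, 0, 1, 1)
  clear (0,2): R0 −= (1)R1 → (1, 1, 0, 6)
  clear (2,2): R2 −= (5)R1 → (0, 0, 0, 0)
col 3: no nonzero at/below row 2; advance.

M[0][3] = 6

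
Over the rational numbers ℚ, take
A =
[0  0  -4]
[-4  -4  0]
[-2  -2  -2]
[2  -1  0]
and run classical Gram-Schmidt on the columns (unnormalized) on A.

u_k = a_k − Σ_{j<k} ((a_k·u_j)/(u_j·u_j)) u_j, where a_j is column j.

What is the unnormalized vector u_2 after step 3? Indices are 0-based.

Step 1: u_0 = a_0 = (0, -4, -2, 2).
Step 2: u_1 = a_1 − (3/4)·u_0 = (0, -1, -1/2, -5/2).
Step 3: u_2 = a_2 − (1/6)·u_0 − (2/15)·u_1 = (-4, 4/5, -8/5, 0).

u_2 = (-4, 4/5, -8/5, 0)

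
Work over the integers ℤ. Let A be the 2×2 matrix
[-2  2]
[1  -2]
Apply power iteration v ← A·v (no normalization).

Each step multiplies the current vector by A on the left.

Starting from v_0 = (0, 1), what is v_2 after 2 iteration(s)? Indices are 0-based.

v_0 = (0, 1).
v_1 = A·v_0 = (2, -2).
v_2 = A·v_1 = (-8, 6).

v_2 = (-8, 6)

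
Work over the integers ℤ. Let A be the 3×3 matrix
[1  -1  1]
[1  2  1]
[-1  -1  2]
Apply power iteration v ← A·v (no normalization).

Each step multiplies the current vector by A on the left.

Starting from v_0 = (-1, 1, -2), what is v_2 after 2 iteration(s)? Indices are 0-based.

v_2 = (-7, -10, -3)

v_0 = (-1, 1, -2).
v_1 = A·v_0 = (-4, -1, -4).
v_2 = A·v_1 = (-7, -10, -3).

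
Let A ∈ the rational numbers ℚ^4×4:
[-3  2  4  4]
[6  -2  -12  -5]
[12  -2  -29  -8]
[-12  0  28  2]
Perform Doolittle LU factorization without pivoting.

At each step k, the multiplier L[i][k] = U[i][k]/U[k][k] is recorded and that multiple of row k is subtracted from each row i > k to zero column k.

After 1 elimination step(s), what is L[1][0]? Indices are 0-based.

k=0: U[0][0]=-3
  eliminate (1,0): mult=-2, new row 1: (0, 2, -4, 3); set L[1][0]=-2
  eliminate (2,0): mult=-4, new row 2: (0, 6, -13, 8); set L[2][0]=-4
  eliminate (3,0): mult=4, new row 3: (0, -8, 12, -14); set L[3][0]=4

L[1][0] = -2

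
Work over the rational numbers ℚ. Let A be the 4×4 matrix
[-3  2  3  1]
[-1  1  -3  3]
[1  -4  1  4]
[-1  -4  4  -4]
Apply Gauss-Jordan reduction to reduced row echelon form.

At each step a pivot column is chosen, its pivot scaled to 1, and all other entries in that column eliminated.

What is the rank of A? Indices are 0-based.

rank = 4

step 1: normalize row 0 (÷-3) = (1, -2/3, -1, -1/3)
  row 1: subtract -1×row0 = (0, 1/3, -4, 8/3)
  row 2: subtract 1×row0 = (0, -10/3, 2, 13/3)
  row 3: subtract -1×row0 = (0, -14/3, 3, -13/3)
step 2: normalize row 1 (÷1/3) = (0, 1, -12, 8)
  row 0: subtract -2/3×row1 = (1, 0, -9, 5)
  row 2: subtract -10/3×row1 = (0, 0, -38, 31)
  row 3: subtract -14/3×row1 = (0, 0, -53, 33)
step 3: normalize row 2 (÷-38) = (0, 0, 1, -31/38)
  row 0: subtract -9×row2 = (1, 0, 0, -89/38)
  row 1: subtract -12×row2 = (0, 1, 0, -34/19)
  row 3: subtract -53×row2 = (0, 0, 0, -389/38)
step 4: normalize row 3 (÷-389/38) = (0, 0, 0, 1)
  row 0: subtract -89/38×row3 = (1, 0, 0, 0)
  row 1: subtract -34/19×row3 = (0, 1, 0, 0)
  row 2: subtract -31/38×row3 = (0, 0, 1, 0)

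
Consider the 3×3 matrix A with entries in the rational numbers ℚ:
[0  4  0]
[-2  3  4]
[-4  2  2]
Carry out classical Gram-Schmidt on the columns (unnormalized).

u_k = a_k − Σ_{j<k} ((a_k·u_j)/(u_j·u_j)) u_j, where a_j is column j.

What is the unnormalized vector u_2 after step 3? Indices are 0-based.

Step 1: u_0 = a_0 = (0, -2, -4).
Step 2: u_1 = a_1 − (-7/10)·u_0 = (4, 8/5, -4/5).
Step 3: u_2 = a_2 − (-4/5)·u_0 − (1/4)·u_1 = (-1, 2, -1).

u_2 = (-1, 2, -1)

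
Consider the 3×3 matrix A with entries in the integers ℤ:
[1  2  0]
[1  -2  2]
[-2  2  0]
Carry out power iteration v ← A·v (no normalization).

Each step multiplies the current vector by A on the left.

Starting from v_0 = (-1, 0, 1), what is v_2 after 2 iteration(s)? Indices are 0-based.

v_0 = (-1, 0, 1).
v_1 = A·v_0 = (-1, 1, 2).
v_2 = A·v_1 = (1, 1, 4).

v_2 = (1, 1, 4)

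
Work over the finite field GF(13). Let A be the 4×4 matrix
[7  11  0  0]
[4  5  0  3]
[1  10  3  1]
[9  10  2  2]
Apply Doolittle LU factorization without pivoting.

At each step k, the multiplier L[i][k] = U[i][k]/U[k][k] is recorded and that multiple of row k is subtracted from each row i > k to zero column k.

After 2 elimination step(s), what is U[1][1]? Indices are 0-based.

U[1][1] = 8

[col 0] pivot 7
  R1 -= 8*R0 → (0, 8, 0, 3)  (L[1][0] := 8)
  R2 -= 2*R0 → (0, 1, 3, 1)  (L[2][0] := 2)
  R3 -= 5*R0 → (0, 7, 2, 2)  (L[3][0] := 5)
[col 1] pivot 8
  R2 -= 5*R1 → (0, 0, 3, 12)  (L[2][1] := 5)
  R3 -= 9*R1 → (0, 0, 2, 1)  (L[3][1] := 9)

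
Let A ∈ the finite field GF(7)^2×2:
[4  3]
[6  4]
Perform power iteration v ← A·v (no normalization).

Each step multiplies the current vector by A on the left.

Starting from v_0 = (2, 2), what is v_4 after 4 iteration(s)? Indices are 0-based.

v_4 = (5, 0)

v_0 = (2, 2).
v_1 = A·v_0 = (0, 6).
v_2 = A·v_1 = (4, 3).
v_3 = A·v_2 = (4, 1).
v_4 = A·v_3 = (5, 0).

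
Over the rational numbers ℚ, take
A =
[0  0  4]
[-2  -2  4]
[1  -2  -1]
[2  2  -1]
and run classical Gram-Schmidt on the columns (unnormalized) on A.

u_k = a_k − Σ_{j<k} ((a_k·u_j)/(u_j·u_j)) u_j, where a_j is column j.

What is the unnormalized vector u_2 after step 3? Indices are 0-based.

Step 1: u_0 = a_0 = (0, -2, 1, 2).
Step 2: u_1 = a_1 − (2/3)·u_0 = (0, -2/3, -8/3, 2/3).
Step 3: u_2 = a_2 − (-11/9)·u_0 − (-1/12)·u_1 = (4, 3/2, 0, 3/2).

u_2 = (4, 3/2, 0, 3/2)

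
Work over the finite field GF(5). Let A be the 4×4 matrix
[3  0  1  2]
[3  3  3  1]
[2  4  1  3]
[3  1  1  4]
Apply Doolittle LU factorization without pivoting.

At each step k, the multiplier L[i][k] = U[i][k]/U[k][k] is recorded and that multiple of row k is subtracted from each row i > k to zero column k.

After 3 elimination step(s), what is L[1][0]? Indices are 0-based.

L[1][0] = 1

[col 0] pivot 3
  R1 -= 1*R0 → (0, 3, 2, 4)  (L[1][0] := 1)
  R2 -= 4*R0 → (0, 4, 2, 0)  (L[2][0] := 4)
  R3 -= 1*R0 → (0, 1, 0, 2)  (L[3][0] := 1)
[col 1] pivot 3
  R2 -= 3*R1 → (0, 0, 1, 3)  (L[2][1] := 3)
  R3 -= 2*R1 → (0, 0, 1, 4)  (L[3][1] := 2)
[col 2] pivot 1
  R3 -= 1*R2 → (0, 0, 0, 1)  (L[3][2] := 1)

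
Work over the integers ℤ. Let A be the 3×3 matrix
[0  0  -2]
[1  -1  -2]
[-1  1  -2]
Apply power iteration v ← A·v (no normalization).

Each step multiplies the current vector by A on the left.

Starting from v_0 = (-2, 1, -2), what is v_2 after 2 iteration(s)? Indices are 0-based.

v_2 = (-14, -11, -17)

v_0 = (-2, 1, -2).
v_1 = A·v_0 = (4, 1, 7).
v_2 = A·v_1 = (-14, -11, -17).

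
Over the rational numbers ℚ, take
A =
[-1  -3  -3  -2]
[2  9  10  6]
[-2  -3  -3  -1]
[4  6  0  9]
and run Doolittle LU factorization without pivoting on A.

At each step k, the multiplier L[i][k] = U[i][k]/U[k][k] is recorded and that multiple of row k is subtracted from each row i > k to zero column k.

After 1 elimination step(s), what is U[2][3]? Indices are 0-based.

k=0: U[0][0]=-1
  eliminate (1,0): mult=-2, new row 1: (0, 3, 4, 2); set L[1][0]=-2
  eliminate (2,0): mult=2, new row 2: (0, 3, 3, 3); set L[2][0]=2
  eliminate (3,0): mult=-4, new row 3: (0, -6, -12, 1); set L[3][0]=-4

U[2][3] = 3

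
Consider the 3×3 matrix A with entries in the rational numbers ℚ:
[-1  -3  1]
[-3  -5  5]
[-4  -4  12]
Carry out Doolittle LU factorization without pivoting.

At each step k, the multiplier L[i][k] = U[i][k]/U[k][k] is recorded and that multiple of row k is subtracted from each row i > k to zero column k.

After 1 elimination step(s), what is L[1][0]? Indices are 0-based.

[col 0] pivot -1
  R1 -= 3*R0 → (0, 4, 2)  (L[1][0] := 3)
  R2 -= 4*R0 → (0, 8, 8)  (L[2][0] := 4)

L[1][0] = 3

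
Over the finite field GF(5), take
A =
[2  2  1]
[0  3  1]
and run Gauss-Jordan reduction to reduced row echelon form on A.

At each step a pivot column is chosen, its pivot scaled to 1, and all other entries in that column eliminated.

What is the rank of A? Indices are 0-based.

rank = 2

pivot(0,0)=2: scale R0 → (1, 1, 3)
pivot(1,1)=3: scale R1 → (0, 1, 2)
  clear (0,1): R0 −= (1)R1 → (1, 0, 1)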